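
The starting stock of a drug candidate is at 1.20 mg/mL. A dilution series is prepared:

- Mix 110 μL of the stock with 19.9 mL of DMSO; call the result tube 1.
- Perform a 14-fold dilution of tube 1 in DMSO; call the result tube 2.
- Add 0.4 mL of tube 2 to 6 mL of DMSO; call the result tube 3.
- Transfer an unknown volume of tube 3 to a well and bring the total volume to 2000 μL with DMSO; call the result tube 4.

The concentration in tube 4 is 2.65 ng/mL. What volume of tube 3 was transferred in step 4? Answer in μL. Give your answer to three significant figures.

180 μL

Step 1: 110 μL + 19.9 mL = 20010 μL total → factor 20010/110 = 181.91
Step 2: 14-fold → factor 14
Step 3: 0.4 mL + 6 mL = 6.4 mL total → factor 6.4/0.4 = 16
Step 4: v brought to 2000 μL → factor = 2000 μL/v
Product of known-step factors = 40748
Overall factor = 1.20 mg/mL / (2.65 ng/mL) = 4.5283 × 10^5
Step-4 factor = 4.5283 × 10^5 / 40748 = 11.113
v = 2000 μL / 11.113 = 180 μL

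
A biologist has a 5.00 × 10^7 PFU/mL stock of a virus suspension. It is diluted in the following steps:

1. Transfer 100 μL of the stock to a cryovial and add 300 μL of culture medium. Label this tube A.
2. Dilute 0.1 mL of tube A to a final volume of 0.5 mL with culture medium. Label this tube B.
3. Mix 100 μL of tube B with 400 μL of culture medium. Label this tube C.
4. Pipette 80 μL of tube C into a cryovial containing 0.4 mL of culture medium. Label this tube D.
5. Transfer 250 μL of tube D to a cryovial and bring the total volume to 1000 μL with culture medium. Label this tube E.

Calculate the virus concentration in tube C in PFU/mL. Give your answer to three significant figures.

Step 1: 100 μL + 300 μL = 400 μL total → factor 400/100 = 4
Step 2: 0.1 mL brought to 0.5 mL → factor 0.5/0.1 = 5
Step 3: 100 μL + 400 μL = 500 μL total → factor 500/100 = 5
Dilution factor through tube C = 4 × 5 × 5 = 100
[tube C] = 5.00 × 10^7 PFU/mL / 100 = 5.00 × 10^5 PFU/mL

5.00 × 10^5 PFU/mL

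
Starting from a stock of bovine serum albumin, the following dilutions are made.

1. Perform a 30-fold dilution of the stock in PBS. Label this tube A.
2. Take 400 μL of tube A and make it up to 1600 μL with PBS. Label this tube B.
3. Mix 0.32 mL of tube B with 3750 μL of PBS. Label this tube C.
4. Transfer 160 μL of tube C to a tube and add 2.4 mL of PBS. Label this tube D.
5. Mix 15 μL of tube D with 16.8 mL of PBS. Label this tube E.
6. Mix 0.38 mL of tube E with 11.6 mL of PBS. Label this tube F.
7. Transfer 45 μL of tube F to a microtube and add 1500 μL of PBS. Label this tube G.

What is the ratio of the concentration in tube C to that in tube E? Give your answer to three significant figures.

Step 1: 30-fold → factor 30
Step 2: 400 μL brought to 1600 μL → factor 1600/400 = 4
Step 3: 0.32 mL + 3750 μL = 4.07 mL total → factor 4.07/0.32 = 12.719
Step 4: 160 μL + 2.4 mL = 2560 μL total → factor 2560/160 = 16
Step 5: 15 μL + 16.8 mL = 16815 μL total → factor 16815/15 = 1121
Dilution factor to tube C = 1526.2; to tube E = 2.7375 × 10^7
[tube C]/[tube E] = (factor to tube E)/(factor to tube C) = 2.7375 × 10^7/1526.2 = 1.79 × 10^4

1.79 × 10^4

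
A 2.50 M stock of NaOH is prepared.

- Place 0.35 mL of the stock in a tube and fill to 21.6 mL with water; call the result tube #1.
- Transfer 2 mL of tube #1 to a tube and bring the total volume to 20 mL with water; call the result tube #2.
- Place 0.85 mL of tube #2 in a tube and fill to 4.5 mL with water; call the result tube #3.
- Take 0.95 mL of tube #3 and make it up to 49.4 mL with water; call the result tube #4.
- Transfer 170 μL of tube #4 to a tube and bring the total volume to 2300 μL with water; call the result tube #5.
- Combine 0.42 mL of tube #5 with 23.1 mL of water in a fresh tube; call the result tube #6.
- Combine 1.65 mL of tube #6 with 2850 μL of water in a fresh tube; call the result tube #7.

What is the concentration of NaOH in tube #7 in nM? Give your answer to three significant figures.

7.12 nM

Step 1: 0.35 mL brought to 21.6 mL → factor 21.6/0.35 = 61.714
Step 2: 2 mL brought to 20 mL → factor 20/2 = 10
Step 3: 0.85 mL brought to 4.5 mL → factor 4.5/0.85 = 5.2941
Step 4: 0.95 mL brought to 49.4 mL → factor 49.4/0.95 = 52
Step 5: 170 μL brought to 2300 μL → factor 2300/170 = 13.529
Step 6: 0.42 mL + 23.1 mL = 23.52 mL total → factor 23.52/0.42 = 56
Step 7: 1.65 mL + 2850 μL = 4.5 mL total → factor 4.5/1.65 = 2.7273
Overall dilution factor = 61.714 × 10 × 5.2941 × 52 × 13.529 × 56 × 2.7273 = 3.5106 × 10^8
Final = 2.50 M / 3.5106 × 10^8 = 7.121 × 10^-9 M = 7.12 nM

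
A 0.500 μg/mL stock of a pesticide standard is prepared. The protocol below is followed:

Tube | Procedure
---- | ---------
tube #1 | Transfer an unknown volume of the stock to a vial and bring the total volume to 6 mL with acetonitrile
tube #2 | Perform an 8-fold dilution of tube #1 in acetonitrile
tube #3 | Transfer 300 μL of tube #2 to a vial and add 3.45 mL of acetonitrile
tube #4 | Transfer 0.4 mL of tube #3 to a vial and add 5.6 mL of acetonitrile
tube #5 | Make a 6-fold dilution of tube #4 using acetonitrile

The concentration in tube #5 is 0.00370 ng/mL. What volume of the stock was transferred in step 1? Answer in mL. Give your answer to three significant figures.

Step 1: v brought to 6 mL → factor = 6 mL/v
Step 2: 8-fold → factor 8
Step 3: 300 μL + 3.45 mL = 3750 μL total → factor 3750/300 = 12.5
Step 4: 0.4 mL + 5.6 mL = 6 mL total → factor 6/0.4 = 15
Step 5: 6-fold → factor 6
Product of known-step factors = 9000
Overall factor = 0.500 μg/mL / (0.00370 ng/mL) = 1.3514 × 10^5
Step-1 factor = 1.3514 × 10^5 / 9000 = 15.015
v = 6 mL / 15.015 = 0.400 mL

0.400 mL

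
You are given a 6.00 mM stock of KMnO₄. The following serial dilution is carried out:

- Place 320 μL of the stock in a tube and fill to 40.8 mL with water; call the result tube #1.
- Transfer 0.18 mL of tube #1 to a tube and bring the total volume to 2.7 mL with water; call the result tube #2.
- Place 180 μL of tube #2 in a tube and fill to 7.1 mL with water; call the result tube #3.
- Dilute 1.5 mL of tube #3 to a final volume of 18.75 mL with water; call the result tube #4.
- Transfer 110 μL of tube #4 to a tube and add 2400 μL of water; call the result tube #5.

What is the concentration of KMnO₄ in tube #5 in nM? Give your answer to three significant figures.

Step 1: 320 μL brought to 40.8 mL → factor 40800/320 = 127.5
Step 2: 0.18 mL brought to 2.7 mL → factor 2.7/0.18 = 15
Step 3: 180 μL brought to 7.1 mL → factor 7100/180 = 39.444
Step 4: 1.5 mL brought to 18.75 mL → factor 18.75/1.5 = 12.5
Step 5: 110 μL + 2400 μL = 2510 μL total → factor 2510/110 = 22.818
Overall dilution factor = 127.5 × 15 × 39.444 × 12.5 × 22.818 = 2.1517 × 10^7
Final = 6.00 mM / 2.1517 × 10^7 = 2.789 × 10^-7 mM = 0.279 nM

0.279 nM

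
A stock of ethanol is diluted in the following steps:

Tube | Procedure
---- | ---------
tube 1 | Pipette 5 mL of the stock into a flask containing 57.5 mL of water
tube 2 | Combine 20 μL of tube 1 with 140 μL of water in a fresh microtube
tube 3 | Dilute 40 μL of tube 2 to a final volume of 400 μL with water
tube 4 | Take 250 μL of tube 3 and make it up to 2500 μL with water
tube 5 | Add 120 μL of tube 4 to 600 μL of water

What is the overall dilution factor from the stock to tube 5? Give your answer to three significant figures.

Step 1: 5 mL + 57.5 mL = 62.5 mL total → factor 62.5/5 = 12.5
Step 2: 20 μL + 140 μL = 160 μL total → factor 160/20 = 8
Step 3: 40 μL brought to 400 μL → factor 400/40 = 10
Step 4: 250 μL brought to 2500 μL → factor 2500/250 = 10
Step 5: 120 μL + 600 μL = 720 μL total → factor 720/120 = 6
Overall dilution factor = 12.5 × 8 × 10 × 10 × 6 = 60000

6.00 × 10^4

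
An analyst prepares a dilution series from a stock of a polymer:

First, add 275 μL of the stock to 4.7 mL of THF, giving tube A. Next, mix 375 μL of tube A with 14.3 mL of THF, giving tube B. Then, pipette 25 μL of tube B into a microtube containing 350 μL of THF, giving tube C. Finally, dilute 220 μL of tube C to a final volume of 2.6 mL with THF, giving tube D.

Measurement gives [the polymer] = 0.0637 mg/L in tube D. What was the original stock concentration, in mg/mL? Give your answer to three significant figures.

Step 1: 275 μL + 4.7 mL = 4975 μL total → factor 4975/275 = 18.091
Step 2: 375 μL + 14.3 mL = 14675 μL total → factor 14675/375 = 39.133
Step 3: 25 μL + 350 μL = 375 μL total → factor 375/25 = 15
Step 4: 220 μL brought to 2.6 mL → factor 2600/220 = 11.818
Overall dilution factor = 18.091 × 39.133 × 15 × 11.818 = 1.255 × 10^5
Stock = 0.0637 mg/L × 1.255 × 10^5 = 7994 mg/L = 7.99 mg/mL

7.99 mg/mL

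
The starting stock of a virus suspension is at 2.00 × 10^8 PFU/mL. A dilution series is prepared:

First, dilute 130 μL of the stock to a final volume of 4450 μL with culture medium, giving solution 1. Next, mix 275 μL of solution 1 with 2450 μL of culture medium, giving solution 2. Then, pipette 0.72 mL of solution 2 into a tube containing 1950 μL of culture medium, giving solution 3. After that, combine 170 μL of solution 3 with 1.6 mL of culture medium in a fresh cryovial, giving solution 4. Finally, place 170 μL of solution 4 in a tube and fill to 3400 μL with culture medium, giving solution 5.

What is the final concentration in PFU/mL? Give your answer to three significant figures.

764 PFU/mL

Step 1: 130 μL brought to 4450 μL → factor 4450/130 = 34.231
Step 2: 275 μL + 2450 μL = 2725 μL total → factor 2725/275 = 9.9091
Step 3: 0.72 mL + 1950 μL = 2.67 mL total → factor 2.67/0.72 = 3.7083
Step 4: 170 μL + 1.6 mL = 1770 μL total → factor 1770/170 = 10.412
Step 5: 170 μL brought to 3400 μL → factor 3400/170 = 20
Overall dilution factor = 34.231 × 9.9091 × 3.7083 × 10.412 × 20 = 2.6193 × 10^5
Final = 2.00 × 10^8 PFU/mL / 2.6193 × 10^5 = 764 PFU/mL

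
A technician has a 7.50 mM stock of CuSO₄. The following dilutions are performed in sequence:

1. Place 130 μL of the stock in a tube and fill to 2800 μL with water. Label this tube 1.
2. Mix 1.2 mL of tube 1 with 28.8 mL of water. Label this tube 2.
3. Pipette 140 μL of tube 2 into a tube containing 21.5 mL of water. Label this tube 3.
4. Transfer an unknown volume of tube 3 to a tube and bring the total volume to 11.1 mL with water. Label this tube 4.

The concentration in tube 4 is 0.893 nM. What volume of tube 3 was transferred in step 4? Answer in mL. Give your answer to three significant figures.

Step 1: 130 μL brought to 2800 μL → factor 2800/130 = 21.538
Step 2: 1.2 mL + 28.8 mL = 30 mL total → factor 30/1.2 = 25
Step 3: 140 μL + 21.5 mL = 21640 μL total → factor 21640/140 = 154.57
Step 4: v brought to 11.1 mL → factor = 11.1 mL/v
Product of known-step factors = 83231
Overall factor = 7.50 mM / (0.893 nM) = 8.3987 × 10^6
Step-4 factor = 8.3987 × 10^6 / 83231 = 100.91
v = 11.1 mL / 100.91 = 0.110 mL

0.110 mL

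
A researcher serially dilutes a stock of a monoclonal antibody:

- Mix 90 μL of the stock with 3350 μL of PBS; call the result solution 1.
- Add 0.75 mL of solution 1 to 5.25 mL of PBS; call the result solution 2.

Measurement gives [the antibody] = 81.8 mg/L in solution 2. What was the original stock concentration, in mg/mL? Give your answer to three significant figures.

25.0 mg/mL

Step 1: 90 μL + 3350 μL = 3440 μL total → factor 3440/90 = 38.222
Step 2: 0.75 mL + 5.25 mL = 6 mL total → factor 6/0.75 = 8
Overall dilution factor = 38.222 × 8 = 305.78
Stock = 81.8 mg/L × 305.78 = 2.501 × 10^4 mg/L = 25.0 mg/mL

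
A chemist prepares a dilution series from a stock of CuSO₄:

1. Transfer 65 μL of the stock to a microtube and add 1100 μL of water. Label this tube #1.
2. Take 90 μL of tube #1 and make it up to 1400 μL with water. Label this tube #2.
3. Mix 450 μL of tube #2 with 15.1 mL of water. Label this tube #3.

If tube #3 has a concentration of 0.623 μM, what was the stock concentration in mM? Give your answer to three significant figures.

6.00 mM

Step 1: 65 μL + 1100 μL = 1165 μL total → factor 1165/65 = 17.923
Step 2: 90 μL brought to 1400 μL → factor 1400/90 = 15.556
Step 3: 450 μL + 15.1 mL = 15550 μL total → factor 15550/450 = 34.556
Overall dilution factor = 17.923 × 15.556 × 34.556 = 9634.2
Stock = 0.623 μM × 9634.2 = 6002 μM = 6.00 mM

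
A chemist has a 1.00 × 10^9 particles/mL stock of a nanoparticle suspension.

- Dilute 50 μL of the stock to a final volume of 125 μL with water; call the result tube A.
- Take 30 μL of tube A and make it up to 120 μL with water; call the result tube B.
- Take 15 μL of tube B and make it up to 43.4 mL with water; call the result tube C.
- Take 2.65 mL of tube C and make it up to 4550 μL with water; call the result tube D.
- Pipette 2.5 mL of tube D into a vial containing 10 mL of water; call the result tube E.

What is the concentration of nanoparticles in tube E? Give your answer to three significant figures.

Step 1: 50 μL brought to 125 μL → factor 125/50 = 2.5
Step 2: 30 μL brought to 120 μL → factor 120/30 = 4
Step 3: 15 μL brought to 43.4 mL → factor 43400/15 = 2893.3
Step 4: 2.65 mL brought to 4550 μL → factor 4.55/2.65 = 1.717
Step 5: 2.5 mL + 10 mL = 12.5 mL total → factor 12.5/2.5 = 5
Dilution factor through tube E = 2.5 × 4 × 2893.3 × 1.717 × 5 = 2.4839 × 10^5
[tube E] = 1.00 × 10^9 particles/mL / 2.4839 × 10^5 = 4.03 × 10^3 particles/mL

4.03 × 10^3 particles/mL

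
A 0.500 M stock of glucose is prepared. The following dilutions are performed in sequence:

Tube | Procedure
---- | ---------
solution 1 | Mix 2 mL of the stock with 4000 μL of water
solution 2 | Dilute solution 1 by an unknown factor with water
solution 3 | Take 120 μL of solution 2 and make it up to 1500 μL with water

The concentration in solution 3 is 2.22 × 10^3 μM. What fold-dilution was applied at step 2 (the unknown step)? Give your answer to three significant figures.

Step 1: 2 mL + 4000 μL = 6 mL total → factor 6/2 = 3
Step 2: unknown factor x
Step 3: 120 μL brought to 1500 μL → factor 1500/120 = 12.5
Product of known-step factors = 37.5
Overall factor = 0.500 M / (2.22 × 10^3 μM) = 225.23
x = 225.23 / 37.5 = 6.01

6.01-fold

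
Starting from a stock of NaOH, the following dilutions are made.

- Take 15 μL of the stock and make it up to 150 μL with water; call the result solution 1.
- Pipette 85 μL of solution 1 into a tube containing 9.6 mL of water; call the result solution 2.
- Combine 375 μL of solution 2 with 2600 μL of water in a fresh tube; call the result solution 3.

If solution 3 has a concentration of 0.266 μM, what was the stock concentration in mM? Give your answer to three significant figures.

Step 1: 15 μL brought to 150 μL → factor 150/15 = 10
Step 2: 85 μL + 9.6 mL = 9685 μL total → factor 9685/85 = 113.94
Step 3: 375 μL + 2600 μL = 2975 μL total → factor 2975/375 = 7.9333
Overall dilution factor = 10 × 113.94 × 7.9333 = 9039.3
Stock = 0.266 μM × 9039.3 = 2404 μM = 2.40 mM

2.40 mM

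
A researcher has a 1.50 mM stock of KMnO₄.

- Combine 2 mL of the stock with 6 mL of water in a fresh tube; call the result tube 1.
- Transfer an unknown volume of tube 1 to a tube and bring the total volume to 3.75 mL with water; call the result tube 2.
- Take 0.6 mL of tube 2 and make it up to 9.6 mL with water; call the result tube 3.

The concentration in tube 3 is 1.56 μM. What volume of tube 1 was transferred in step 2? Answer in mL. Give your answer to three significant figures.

Step 1: 2 mL + 6 mL = 8 mL total → factor 8/2 = 4
Step 2: v brought to 3.75 mL → factor = 3.75 mL/v
Step 3: 0.6 mL brought to 9.6 mL → factor 9.6/0.6 = 16
Product of known-step factors = 64
Overall factor = 1.50 mM / (1.56 μM) = 961.54
Step-2 factor = 961.54 / 64 = 15.024
v = 3.75 mL / 15.024 = 0.250 mL

0.250 mL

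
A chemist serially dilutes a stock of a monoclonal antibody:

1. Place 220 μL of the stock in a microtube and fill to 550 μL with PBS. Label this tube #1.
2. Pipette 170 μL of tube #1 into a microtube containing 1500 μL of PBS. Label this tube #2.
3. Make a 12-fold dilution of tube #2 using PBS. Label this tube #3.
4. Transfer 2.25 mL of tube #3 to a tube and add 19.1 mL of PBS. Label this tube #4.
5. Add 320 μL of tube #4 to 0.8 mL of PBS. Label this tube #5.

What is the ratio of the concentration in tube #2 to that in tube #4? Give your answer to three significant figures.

114

Step 1: 220 μL brought to 550 μL → factor 550/220 = 2.5
Step 2: 170 μL + 1500 μL = 1670 μL total → factor 1670/170 = 9.8235
Step 3: 12-fold → factor 12
Step 4: 2.25 mL + 19.1 mL = 21.35 mL total → factor 21.35/2.25 = 9.4889
Dilution factor to tube #2 = 24.559; to tube #4 = 2796.4
[tube #2]/[tube #4] = (factor to tube #4)/(factor to tube #2) = 2796.4/24.559 = 114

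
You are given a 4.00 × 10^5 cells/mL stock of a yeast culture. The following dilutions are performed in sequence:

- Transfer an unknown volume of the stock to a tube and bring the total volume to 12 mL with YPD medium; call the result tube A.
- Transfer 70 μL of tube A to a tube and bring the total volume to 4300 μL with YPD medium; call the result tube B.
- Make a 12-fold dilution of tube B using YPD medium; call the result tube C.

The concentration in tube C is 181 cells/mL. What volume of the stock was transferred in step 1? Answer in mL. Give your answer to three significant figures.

Step 1: v brought to 12 mL → factor = 12 mL/v
Step 2: 70 μL brought to 4300 μL → factor 4300/70 = 61.429
Step 3: 12-fold → factor 12
Product of known-step factors = 737.14
Overall factor = 4.00 × 10^5 cells/mL / (181 cells/mL) = 2209.9
Step-1 factor = 2209.9 / 737.14 = 2.998
v = 12 mL / 2.998 = 4.00 mL

4.00 mL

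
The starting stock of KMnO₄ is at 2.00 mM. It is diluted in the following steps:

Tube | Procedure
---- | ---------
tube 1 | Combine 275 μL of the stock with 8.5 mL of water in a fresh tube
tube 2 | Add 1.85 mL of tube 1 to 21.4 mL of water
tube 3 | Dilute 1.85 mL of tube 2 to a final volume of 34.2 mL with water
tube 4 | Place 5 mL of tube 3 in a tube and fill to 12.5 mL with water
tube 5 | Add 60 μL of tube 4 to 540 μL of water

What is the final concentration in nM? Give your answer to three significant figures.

Step 1: 275 μL + 8.5 mL = 8775 μL total → factor 8775/275 = 31.909
Step 2: 1.85 mL + 21.4 mL = 23.25 mL total → factor 23.25/1.85 = 12.568
Step 3: 1.85 mL brought to 34.2 mL → factor 34.2/1.85 = 18.486
Step 4: 5 mL brought to 12.5 mL → factor 12.5/5 = 2.5
Step 5: 60 μL + 540 μL = 600 μL total → factor 600/60 = 10
Overall dilution factor = 31.909 × 12.568 × 18.486 × 2.5 × 10 = 1.8534 × 10^5
Final = 2.00 mM / 1.8534 × 10^5 = 1.079 × 10^-5 mM = 10.8 nM

10.8 nM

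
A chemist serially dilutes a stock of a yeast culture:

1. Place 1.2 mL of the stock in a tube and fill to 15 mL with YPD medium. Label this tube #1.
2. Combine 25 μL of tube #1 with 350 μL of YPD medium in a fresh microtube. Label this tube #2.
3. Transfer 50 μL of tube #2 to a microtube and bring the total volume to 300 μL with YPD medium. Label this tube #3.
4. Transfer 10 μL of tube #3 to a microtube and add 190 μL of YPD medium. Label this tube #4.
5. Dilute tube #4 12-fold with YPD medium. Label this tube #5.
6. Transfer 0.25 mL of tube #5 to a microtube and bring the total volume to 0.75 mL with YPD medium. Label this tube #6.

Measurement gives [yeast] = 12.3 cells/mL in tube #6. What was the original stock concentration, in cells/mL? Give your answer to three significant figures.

Step 1: 1.2 mL brought to 15 mL → factor 15/1.2 = 12.5
Step 2: 25 μL + 350 μL = 375 μL total → factor 375/25 = 15
Step 3: 50 μL brought to 300 μL → factor 300/50 = 6
Step 4: 10 μL + 190 μL = 200 μL total → factor 200/10 = 20
Step 5: 12-fold → factor 12
Step 6: 0.25 mL brought to 0.75 mL → factor 0.75/0.25 = 3
Overall dilution factor = 12.5 × 15 × 6 × 20 × 12 × 3 = 8.1 × 10^5
Stock = 12.3 cells/mL × 8.1 × 10^5 = 9.96 × 10^6 cells/mL

9.96 × 10^6 cells/mL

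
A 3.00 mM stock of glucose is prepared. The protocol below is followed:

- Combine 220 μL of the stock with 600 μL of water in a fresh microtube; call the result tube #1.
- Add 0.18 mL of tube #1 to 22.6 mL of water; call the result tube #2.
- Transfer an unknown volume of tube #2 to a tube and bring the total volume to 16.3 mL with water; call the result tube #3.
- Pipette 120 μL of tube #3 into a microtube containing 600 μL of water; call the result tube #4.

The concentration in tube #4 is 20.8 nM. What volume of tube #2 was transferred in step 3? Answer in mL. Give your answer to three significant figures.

Step 1: 220 μL + 600 μL = 820 μL total → factor 820/220 = 3.7273
Step 2: 0.18 mL + 22.6 mL = 22.78 mL total → factor 22.78/0.18 = 126.56
Step 3: v brought to 16.3 mL → factor = 16.3 mL/v
Step 4: 120 μL + 600 μL = 720 μL total → factor 720/120 = 6
Product of known-step factors = 2830.2
Overall factor = 3.00 mM / (20.8 nM) = 1.4423 × 10^5
Step-3 factor = 1.4423 × 10^5 / 2830.2 = 50.961
v = 16.3 mL / 50.961 = 0.320 mL

0.320 mL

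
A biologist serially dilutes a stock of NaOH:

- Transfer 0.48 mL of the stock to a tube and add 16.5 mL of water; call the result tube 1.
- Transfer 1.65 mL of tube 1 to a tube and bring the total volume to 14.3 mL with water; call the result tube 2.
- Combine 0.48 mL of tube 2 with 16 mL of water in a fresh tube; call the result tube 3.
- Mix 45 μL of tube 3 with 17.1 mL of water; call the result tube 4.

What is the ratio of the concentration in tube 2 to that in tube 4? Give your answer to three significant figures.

1.31 × 10^4

Step 1: 0.48 mL + 16.5 mL = 16.98 mL total → factor 16.98/0.48 = 35.375
Step 2: 1.65 mL brought to 14.3 mL → factor 14.3/1.65 = 8.6667
Step 3: 0.48 mL + 16 mL = 16.48 mL total → factor 16.48/0.48 = 34.333
Step 4: 45 μL + 17.1 mL = 17145 μL total → factor 17145/45 = 381
Dilution factor to tube 2 = 306.58; to tube 4 = 4.0104 × 10^6
[tube 2]/[tube 4] = (factor to tube 4)/(factor to tube 2) = 4.0104 × 10^6/306.58 = 1.31 × 10^4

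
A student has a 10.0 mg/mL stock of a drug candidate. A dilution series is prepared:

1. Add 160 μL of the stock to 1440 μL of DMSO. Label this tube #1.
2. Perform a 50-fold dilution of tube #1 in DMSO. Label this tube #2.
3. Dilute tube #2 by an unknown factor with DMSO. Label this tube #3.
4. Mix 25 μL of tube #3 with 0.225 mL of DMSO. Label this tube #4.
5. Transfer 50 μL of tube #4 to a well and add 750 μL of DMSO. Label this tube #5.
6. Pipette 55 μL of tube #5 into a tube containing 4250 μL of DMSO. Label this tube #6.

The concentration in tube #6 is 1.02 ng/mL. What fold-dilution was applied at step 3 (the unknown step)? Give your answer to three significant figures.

Step 1: 160 μL + 1440 μL = 1600 μL total → factor 1600/160 = 10
Step 2: 50-fold → factor 50
Step 3: unknown factor x
Step 4: 25 μL + 0.225 mL = 250 μL total → factor 250/25 = 10
Step 5: 50 μL + 750 μL = 800 μL total → factor 800/50 = 16
Step 6: 55 μL + 4250 μL = 4305 μL total → factor 4305/55 = 78.273
Product of known-step factors = 6.2618 × 10^6
Overall factor = 10.0 mg/mL / (1.02 ng/mL) = 9.8039 × 10^6
x = 9.8039 × 10^6 / 6.2618 × 10^6 = 1.57

1.57-fold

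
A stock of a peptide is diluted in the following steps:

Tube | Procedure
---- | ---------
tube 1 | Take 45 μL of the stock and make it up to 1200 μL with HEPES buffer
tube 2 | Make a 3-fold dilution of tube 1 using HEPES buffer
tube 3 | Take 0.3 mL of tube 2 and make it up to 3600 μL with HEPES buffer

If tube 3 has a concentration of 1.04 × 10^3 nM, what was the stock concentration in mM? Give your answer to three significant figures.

0.998 mM

Step 1: 45 μL brought to 1200 μL → factor 1200/45 = 26.667
Step 2: 3-fold → factor 3
Step 3: 0.3 mL brought to 3600 μL → factor 3.6/0.3 = 12
Overall dilution factor = 26.667 × 3 × 12 = 960
Stock = 1.04 × 10^3 nM × 960 = 9.984 × 10^5 nM = 0.998 mM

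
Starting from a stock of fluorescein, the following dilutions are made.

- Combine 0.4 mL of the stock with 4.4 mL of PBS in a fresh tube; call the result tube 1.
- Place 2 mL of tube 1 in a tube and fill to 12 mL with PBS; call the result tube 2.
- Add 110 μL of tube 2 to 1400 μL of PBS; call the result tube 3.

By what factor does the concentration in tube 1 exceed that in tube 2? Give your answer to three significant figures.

Step 1: 0.4 mL + 4.4 mL = 4.8 mL total → factor 4.8/0.4 = 12
Step 2: 2 mL brought to 12 mL → factor 12/2 = 6
Dilution factor to tube 1 = 12; to tube 2 = 72
[tube 1]/[tube 2] = (factor to tube 2)/(factor to tube 1) = 72/12 = 6.00

6.00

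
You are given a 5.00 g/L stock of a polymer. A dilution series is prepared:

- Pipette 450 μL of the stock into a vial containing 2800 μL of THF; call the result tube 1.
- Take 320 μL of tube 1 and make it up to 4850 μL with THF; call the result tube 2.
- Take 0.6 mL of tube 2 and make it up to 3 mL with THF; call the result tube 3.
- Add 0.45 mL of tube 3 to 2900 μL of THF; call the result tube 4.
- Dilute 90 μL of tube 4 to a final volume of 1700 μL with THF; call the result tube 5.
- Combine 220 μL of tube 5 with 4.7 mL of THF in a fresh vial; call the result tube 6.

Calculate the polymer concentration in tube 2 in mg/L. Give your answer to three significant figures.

45.7 mg/L

Step 1: 450 μL + 2800 μL = 3250 μL total → factor 3250/450 = 7.2222
Step 2: 320 μL brought to 4850 μL → factor 4850/320 = 15.156
Dilution factor through tube 2 = 7.2222 × 15.156 = 109.46
[tube 2] = 5.00 g/L / 109.46 = 0.04568 g/L = 45.7 mg/L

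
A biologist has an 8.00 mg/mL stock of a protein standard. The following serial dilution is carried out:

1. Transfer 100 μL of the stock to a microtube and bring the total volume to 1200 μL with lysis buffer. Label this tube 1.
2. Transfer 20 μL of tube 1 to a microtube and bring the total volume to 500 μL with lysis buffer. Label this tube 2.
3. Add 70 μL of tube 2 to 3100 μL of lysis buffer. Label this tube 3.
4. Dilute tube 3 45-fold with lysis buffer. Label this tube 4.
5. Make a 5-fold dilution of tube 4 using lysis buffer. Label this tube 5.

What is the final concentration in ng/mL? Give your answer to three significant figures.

2.62 ng/mL

Step 1: 100 μL brought to 1200 μL → factor 1200/100 = 12
Step 2: 20 μL brought to 500 μL → factor 500/20 = 25
Step 3: 70 μL + 3100 μL = 3170 μL total → factor 3170/70 = 45.286
Step 4: 45-fold → factor 45
Step 5: 5-fold → factor 5
Overall dilution factor = 12 × 25 × 45.286 × 45 × 5 = 3.0568 × 10^6
Final = 8.00 mg/mL / 3.0568 × 10^6 = 2.617 × 10^-6 mg/mL = 2.62 ng/mL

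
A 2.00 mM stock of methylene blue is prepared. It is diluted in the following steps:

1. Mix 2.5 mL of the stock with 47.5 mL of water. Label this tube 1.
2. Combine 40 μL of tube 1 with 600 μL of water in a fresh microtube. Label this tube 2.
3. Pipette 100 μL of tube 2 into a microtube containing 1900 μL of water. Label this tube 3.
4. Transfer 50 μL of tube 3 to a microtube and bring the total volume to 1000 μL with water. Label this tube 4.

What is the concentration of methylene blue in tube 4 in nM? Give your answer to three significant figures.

Step 1: 2.5 mL + 47.5 mL = 50 mL total → factor 50/2.5 = 20
Step 2: 40 μL + 600 μL = 640 μL total → factor 640/40 = 16
Step 3: 100 μL + 1900 μL = 2000 μL total → factor 2000/100 = 20
Step 4: 50 μL brought to 1000 μL → factor 1000/50 = 20
Overall dilution factor = 20 × 16 × 20 × 20 = 1.28 × 10^5
Final = 2.00 mM / 1.28 × 10^5 = 1.563 × 10^-5 mM = 15.6 nM

15.6 nM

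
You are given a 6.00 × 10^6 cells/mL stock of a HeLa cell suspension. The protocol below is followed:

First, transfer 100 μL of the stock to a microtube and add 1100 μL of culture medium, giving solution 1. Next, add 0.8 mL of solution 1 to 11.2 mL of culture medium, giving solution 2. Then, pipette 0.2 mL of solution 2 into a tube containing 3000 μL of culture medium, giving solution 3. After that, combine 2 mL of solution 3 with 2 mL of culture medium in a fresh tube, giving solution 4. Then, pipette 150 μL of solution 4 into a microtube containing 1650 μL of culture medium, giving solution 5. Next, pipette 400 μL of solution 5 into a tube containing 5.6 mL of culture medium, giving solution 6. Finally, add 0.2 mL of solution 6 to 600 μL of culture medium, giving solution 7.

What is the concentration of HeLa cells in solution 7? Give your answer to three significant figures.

1.45 cells/mL

Step 1: 100 μL + 1100 μL = 1200 μL total → factor 1200/100 = 12
Step 2: 0.8 mL + 11.2 mL = 12 mL total → factor 12/0.8 = 15
Step 3: 0.2 mL + 3000 μL = 3.2 mL total → factor 3.2/0.2 = 16
Step 4: 2 mL + 2 mL = 4 mL total → factor 4/2 = 2
Step 5: 150 μL + 1650 μL = 1800 μL total → factor 1800/150 = 12
Step 6: 400 μL + 5.6 mL = 6000 μL total → factor 6000/400 = 15
Step 7: 0.2 mL + 600 μL = 0.8 mL total → factor 0.8/0.2 = 4
Overall dilution factor = 12 × 15 × 16 × 2 × 12 × 15 × 4 = 4.1472 × 10^6
Final = 6.00 × 10^6 cells/mL / 4.1472 × 10^6 = 1.45 cells/mL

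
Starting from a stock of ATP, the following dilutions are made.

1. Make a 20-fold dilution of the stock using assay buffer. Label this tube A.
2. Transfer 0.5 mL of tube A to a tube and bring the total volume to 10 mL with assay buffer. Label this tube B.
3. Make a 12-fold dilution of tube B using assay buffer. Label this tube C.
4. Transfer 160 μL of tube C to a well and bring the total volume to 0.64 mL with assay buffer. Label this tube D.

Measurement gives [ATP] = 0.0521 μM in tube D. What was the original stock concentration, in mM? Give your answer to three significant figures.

1.00 mM

Step 1: 20-fold → factor 20
Step 2: 0.5 mL brought to 10 mL → factor 10/0.5 = 20
Step 3: 12-fold → factor 12
Step 4: 160 μL brought to 0.64 mL → factor 640/160 = 4
Overall dilution factor = 20 × 20 × 12 × 4 = 19200
Stock = 0.0521 μM × 19200 = 1000 μM = 1.00 mM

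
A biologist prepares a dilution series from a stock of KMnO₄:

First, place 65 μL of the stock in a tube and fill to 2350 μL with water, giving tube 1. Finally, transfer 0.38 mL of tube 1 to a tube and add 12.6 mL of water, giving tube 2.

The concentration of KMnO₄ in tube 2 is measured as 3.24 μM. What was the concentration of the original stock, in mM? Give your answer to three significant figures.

Step 1: 65 μL brought to 2350 μL → factor 2350/65 = 36.154
Step 2: 0.38 mL + 12.6 mL = 12.98 mL total → factor 12.98/0.38 = 34.158
Overall dilution factor = 36.154 × 34.158 = 1234.9
Stock = 3.24 μM × 1234.9 = 4001 μM = 4.00 mM

4.00 mM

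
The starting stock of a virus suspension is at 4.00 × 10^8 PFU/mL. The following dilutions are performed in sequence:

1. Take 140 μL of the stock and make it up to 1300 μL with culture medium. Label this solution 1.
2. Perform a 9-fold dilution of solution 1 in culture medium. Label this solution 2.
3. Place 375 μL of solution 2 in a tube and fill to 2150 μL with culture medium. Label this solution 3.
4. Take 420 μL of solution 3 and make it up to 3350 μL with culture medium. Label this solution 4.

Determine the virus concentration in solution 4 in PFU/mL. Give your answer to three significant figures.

1.05 × 10^5 PFU/mL

Step 1: 140 μL brought to 1300 μL → factor 1300/140 = 9.2857
Step 2: 9-fold → factor 9
Step 3: 375 μL brought to 2150 μL → factor 2150/375 = 5.7333
Step 4: 420 μL brought to 3350 μL → factor 3350/420 = 7.9762
Overall dilution factor = 9.2857 × 9 × 5.7333 × 7.9762 = 3821.7
Final = 4.00 × 10^8 PFU/mL / 3821.7 = 1.05 × 10^5 PFU/mL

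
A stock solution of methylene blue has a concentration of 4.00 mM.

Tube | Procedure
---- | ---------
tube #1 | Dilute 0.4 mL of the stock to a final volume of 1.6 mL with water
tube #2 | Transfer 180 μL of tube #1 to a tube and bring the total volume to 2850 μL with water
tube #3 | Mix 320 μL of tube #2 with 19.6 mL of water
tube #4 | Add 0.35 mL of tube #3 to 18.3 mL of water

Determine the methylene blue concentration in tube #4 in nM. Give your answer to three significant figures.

19.0 nM

Step 1: 0.4 mL brought to 1.6 mL → factor 1.6/0.4 = 4
Step 2: 180 μL brought to 2850 μL → factor 2850/180 = 15.833
Step 3: 320 μL + 19.6 mL = 19920 μL total → factor 19920/320 = 62.25
Step 4: 0.35 mL + 18.3 mL = 18.65 mL total → factor 18.65/0.35 = 53.286
Overall dilution factor = 4 × 15.833 × 62.25 × 53.286 = 2.1008 × 10^5
Final = 4.00 mM / 2.1008 × 10^5 = 1.904 × 10^-5 mM = 19.0 nM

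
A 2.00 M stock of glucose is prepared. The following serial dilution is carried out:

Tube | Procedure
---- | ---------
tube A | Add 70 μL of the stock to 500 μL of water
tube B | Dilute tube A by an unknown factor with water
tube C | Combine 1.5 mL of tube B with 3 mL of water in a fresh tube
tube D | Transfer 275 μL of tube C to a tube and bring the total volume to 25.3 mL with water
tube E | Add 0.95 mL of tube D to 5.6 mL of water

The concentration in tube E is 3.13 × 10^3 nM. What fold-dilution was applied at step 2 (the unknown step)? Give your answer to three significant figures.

41.2-fold

Step 1: 70 μL + 500 μL = 570 μL total → factor 570/70 = 8.1429
Step 2: unknown factor x
Step 3: 1.5 mL + 3 mL = 4.5 mL total → factor 4.5/1.5 = 3
Step 4: 275 μL brought to 25.3 mL → factor 25300/275 = 92
Step 5: 0.95 mL + 5.6 mL = 6.55 mL total → factor 6.55/0.95 = 6.8947
Product of known-step factors = 15495
Overall factor = 2.00 M / (3.13 × 10^3 nM) = 6.3898 × 10^5
x = 6.3898 × 10^5 / 15495 = 41.2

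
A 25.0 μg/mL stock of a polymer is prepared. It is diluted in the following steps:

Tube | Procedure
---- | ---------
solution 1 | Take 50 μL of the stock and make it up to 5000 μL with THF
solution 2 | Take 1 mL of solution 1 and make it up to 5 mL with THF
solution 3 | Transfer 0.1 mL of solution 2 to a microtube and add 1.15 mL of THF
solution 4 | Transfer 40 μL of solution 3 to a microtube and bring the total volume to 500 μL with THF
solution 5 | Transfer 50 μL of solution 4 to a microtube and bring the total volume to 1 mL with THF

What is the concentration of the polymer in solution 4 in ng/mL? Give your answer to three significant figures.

0.320 ng/mL

Step 1: 50 μL brought to 5000 μL → factor 5000/50 = 100
Step 2: 1 mL brought to 5 mL → factor 5/1 = 5
Step 3: 0.1 mL + 1.15 mL = 1.25 mL total → factor 1.25/0.1 = 12.5
Step 4: 40 μL brought to 500 μL → factor 500/40 = 12.5
Dilution factor through solution 4 = 100 × 5 × 12.5 × 12.5 = 78125
[solution 4] = 25.0 μg/mL / 78125 = 0.0003200 μg/mL = 0.320 ng/mL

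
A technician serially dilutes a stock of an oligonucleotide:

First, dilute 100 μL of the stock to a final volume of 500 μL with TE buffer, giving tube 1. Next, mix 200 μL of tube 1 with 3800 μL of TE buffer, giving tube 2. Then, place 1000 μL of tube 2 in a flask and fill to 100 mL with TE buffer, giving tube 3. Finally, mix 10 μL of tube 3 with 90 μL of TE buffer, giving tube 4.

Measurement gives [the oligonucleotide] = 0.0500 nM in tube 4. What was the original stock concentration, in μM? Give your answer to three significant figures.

Step 1: 100 μL brought to 500 μL → factor 500/100 = 5
Step 2: 200 μL + 3800 μL = 4000 μL total → factor 4000/200 = 20
Step 3: 1000 μL brought to 100 mL → factor 1 × 10^5/1000 = 100
Step 4: 10 μL + 90 μL = 100 μL total → factor 100/10 = 10
Overall dilution factor = 5 × 20 × 100 × 10 = 1 × 10^5
Stock = 0.0500 nM × 1 × 10^5 = 5000 nM = 5.00 μM

5.00 μM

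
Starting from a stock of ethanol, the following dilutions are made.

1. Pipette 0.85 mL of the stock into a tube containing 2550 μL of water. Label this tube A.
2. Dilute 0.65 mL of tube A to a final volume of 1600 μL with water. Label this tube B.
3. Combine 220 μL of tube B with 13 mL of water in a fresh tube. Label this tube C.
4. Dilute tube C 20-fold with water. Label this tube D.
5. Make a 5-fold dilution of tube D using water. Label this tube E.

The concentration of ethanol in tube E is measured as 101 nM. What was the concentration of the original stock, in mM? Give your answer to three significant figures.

Step 1: 0.85 mL + 2550 μL = 3.4 mL total → factor 3.4/0.85 = 4
Step 2: 0.65 mL brought to 1600 μL → factor 1.6/0.65 = 2.4615
Step 3: 220 μL + 13 mL = 13220 μL total → factor 13220/220 = 60.091
Step 4: 20-fold → factor 20
Step 5: 5-fold → factor 5
Overall dilution factor = 4 × 2.4615 × 60.091 × 20 × 5 = 59166
Stock = 101 nM × 59166 = 5.976 × 10^6 nM = 5.98 mM

5.98 mM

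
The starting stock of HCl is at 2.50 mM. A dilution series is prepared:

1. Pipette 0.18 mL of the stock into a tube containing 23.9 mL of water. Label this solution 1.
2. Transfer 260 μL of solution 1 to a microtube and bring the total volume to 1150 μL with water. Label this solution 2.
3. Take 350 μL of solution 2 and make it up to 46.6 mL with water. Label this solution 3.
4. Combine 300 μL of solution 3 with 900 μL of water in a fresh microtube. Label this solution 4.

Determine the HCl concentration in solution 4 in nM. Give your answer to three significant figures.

Step 1: 0.18 mL + 23.9 mL = 24.08 mL total → factor 24.08/0.18 = 133.78
Step 2: 260 μL brought to 1150 μL → factor 1150/260 = 4.4231
Step 3: 350 μL brought to 46.6 mL → factor 46600/350 = 133.14
Step 4: 300 μL + 900 μL = 1200 μL total → factor 1200/300 = 4
Overall dilution factor = 133.78 × 4.4231 × 133.14 × 4 = 3.1513 × 10^5
Final = 2.50 mM / 3.1513 × 10^5 = 7.933 × 10^-6 mM = 7.93 nM

7.93 nM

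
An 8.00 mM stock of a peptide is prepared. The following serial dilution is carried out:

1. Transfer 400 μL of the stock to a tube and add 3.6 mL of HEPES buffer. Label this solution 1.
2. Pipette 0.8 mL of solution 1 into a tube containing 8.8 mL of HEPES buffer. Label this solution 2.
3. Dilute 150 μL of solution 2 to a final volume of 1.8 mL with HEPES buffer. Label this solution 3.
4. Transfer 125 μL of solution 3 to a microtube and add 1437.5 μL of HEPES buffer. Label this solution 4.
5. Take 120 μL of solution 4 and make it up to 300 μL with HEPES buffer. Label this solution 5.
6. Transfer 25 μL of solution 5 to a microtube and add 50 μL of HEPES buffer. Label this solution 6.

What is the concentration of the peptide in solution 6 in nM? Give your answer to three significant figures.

59.3 nM

Step 1: 400 μL + 3.6 mL = 4000 μL total → factor 4000/400 = 10
Step 2: 0.8 mL + 8.8 mL = 9.6 mL total → factor 9.6/0.8 = 12
Step 3: 150 μL brought to 1.8 mL → factor 1800/150 = 12
Step 4: 125 μL + 1437.5 μL = 1562.5 μL total → factor 1562.5/125 = 12.5
Step 5: 120 μL brought to 300 μL → factor 300/120 = 2.5
Step 6: 25 μL + 50 μL = 75 μL total → factor 75/25 = 3
Overall dilution factor = 10 × 12 × 12 × 12.5 × 2.5 × 3 = 1.35 × 10^5
Final = 8.00 mM / 1.35 × 10^5 = 5.926 × 10^-5 mM = 59.3 nM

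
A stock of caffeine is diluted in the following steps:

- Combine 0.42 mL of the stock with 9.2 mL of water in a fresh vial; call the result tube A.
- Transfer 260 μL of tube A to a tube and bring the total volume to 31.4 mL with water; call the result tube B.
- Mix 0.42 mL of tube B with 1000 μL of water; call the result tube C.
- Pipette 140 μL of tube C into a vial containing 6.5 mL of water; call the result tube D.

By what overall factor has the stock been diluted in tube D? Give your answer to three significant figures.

4.44 × 10^5

Step 1: 0.42 mL + 9.2 mL = 9.62 mL total → factor 9.62/0.42 = 22.905
Step 2: 260 μL brought to 31.4 mL → factor 31400/260 = 120.77
Step 3: 0.42 mL + 1000 μL = 1.42 mL total → factor 1.42/0.42 = 3.381
Step 4: 140 μL + 6.5 mL = 6640 μL total → factor 6640/140 = 47.429
Overall dilution factor = 22.905 × 120.77 × 3.381 × 47.429 = 4.4357 × 10^5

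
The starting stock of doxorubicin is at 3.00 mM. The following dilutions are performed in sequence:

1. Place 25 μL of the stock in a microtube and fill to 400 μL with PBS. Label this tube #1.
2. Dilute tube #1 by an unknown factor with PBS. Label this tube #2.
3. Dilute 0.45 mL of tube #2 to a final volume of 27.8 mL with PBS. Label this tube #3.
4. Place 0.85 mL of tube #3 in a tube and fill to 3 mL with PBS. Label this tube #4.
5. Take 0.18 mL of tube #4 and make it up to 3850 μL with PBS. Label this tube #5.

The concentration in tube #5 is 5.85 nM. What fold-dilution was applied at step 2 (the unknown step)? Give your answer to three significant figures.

Step 1: 25 μL brought to 400 μL → factor 400/25 = 16
Step 2: unknown factor x
Step 3: 0.45 mL brought to 27.8 mL → factor 27.8/0.45 = 61.778
Step 4: 0.85 mL brought to 3 mL → factor 3/0.85 = 3.5294
Step 5: 0.18 mL brought to 3850 μL → factor 3.85/0.18 = 21.389
Product of known-step factors = 74618
Overall factor = 3.00 mM / (5.85 nM) = 5.1282 × 10^5
x = 5.1282 × 10^5 / 74618 = 6.87

6.87-fold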